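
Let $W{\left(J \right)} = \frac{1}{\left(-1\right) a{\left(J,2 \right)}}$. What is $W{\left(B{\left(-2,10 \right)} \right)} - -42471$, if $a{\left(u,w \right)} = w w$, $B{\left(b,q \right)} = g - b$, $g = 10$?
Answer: $\frac{169883}{4} \approx 42471.0$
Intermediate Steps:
$B{\left(b,q \right)} = 10 - b$
$a{\left(u,w \right)} = w^{2}$
$W{\left(J \right)} = - \frac{1}{4}$ ($W{\left(J \right)} = \frac{1}{\left(-1\right) 2^{2}} = \frac{1}{\left(-1\right) 4} = \frac{1}{-4} = - \frac{1}{4}$)
$W{\left(B{\left(-2,10 \right)} \right)} - -42471 = - \frac{1}{4} - -42471 = - \frac{1}{4} + 42471 = \frac{169883}{4}$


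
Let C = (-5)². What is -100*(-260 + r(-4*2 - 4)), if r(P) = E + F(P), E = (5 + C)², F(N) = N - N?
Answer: -64000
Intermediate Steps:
F(N) = 0
C = 25
E = 900 (E = (5 + 25)² = 30² = 900)
r(P) = 900 (r(P) = 900 + 0 = 900)
-100*(-260 + r(-4*2 - 4)) = -100*(-260 + 900) = -100*640 = -64000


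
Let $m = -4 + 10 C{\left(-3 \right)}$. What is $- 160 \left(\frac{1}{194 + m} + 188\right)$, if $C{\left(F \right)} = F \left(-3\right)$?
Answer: $- \frac{210564}{7} \approx -30081.0$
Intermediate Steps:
$C{\left(F \right)} = - 3 F$
$m = 86$ ($m = -4 + 10 \left(\left(-3\right) \left(-3\right)\right) = -4 + 10 \cdot 9 = -4 + 90 = 86$)
$- 160 \left(\frac{1}{194 + m} + 188\right) = - 160 \left(\frac{1}{194 + 86} + 188\right) = - 160 \left(\frac{1}{280} + 188\right) = \left(-160\right) \frac{52641}{280} = - \frac{210564}{7}$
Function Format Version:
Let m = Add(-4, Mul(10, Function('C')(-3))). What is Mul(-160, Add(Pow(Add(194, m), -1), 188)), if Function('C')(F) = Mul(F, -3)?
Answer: Rational(-210564, 7) ≈ -30081.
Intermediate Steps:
Function('C')(F) = Mul(-3, F)
m = 86 (m = Add(-4, Mul(10, Mul(-3, -3))) = Add(-4, Mul(10, 9)) = Add(-4, 90) = 86)
Mul(-160, Add(Pow(Add(194, m), -1), 188)) = Mul(-160, Add(Pow(Add(194, 86), -1), 188)) = Mul(-160, Add(Pow(280, -1), 188)) = Mul(-160, Add(Rational(1, 280), 188)) = Mul(-160, Rational(52641, 280)) = Rational(-210564, 7)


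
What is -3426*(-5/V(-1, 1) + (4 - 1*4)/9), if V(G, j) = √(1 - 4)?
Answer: -5710*I*√3 ≈ -9890.0*I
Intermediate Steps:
V(G, j) = I*√3 (V(G, j) = √(-3) = I*√3)
-3426*(-5/V(-1, 1) + (4 - 1*4)/9) = -3426*(-5*(-I*√3/3) + (4 - 1*4)/9) = -3426*(-(-5)*I*√3/3 + (4 - 4)*(⅑)) = -3426*(5*I*√3/3 + 0*(⅑)) = -3426*(5*I*√3/3 + 0) = -5710*I*√3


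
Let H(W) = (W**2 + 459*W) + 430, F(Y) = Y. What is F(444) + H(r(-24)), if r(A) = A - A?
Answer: 874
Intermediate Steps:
r(A) = 0
H(W) = 430 + W**2 + 459*W
F(444) + H(r(-24)) = 444 + (430 + 0**2 + 459*0) = 444 + (430 + 0 + 0) = 444 + 430 = 874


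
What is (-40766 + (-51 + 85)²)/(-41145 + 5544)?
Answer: 39610/35601 ≈ 1.1126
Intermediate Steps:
(-40766 + (-51 + 85)²)/(-41145 + 5544) = (-40766 + 34²)/(-35601) = (-40766 + 1156)*(-1/35601) = -39610*(-1/35601) = 39610/35601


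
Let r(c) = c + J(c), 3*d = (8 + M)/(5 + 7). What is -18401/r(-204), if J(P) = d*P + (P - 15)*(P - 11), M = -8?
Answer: -18401/46881 ≈ -0.39250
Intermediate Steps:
d = 0 (d = ((8 - 8)/(5 + 7))/3 = (0/12)/3 = (0*(1/12))/3 = (⅓)*0 = 0)
J(P) = (-15 + P)*(-11 + P) (J(P) = 0*P + (P - 15)*(P - 11) = 0 + (-15 + P)*(-11 + P) = (-15 + P)*(-11 + P))
r(c) = 165 + c² - 25*c (r(c) = c + (165 + c² - 26*c) = 165 + c² - 25*c)
-18401/r(-204) = -18401/(165 + (-204)² - 25*(-204)) = -18401/(165 + 41616 + 5100) = -18401/46881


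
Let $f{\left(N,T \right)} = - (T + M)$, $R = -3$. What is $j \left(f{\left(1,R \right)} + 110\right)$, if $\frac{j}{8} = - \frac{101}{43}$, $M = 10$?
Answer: $- \frac{83224}{43} \approx -1935.4$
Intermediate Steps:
$j = - \frac{808}{43}$ ($j = 8 \left(- \frac{101}{43}\right) = - \frac{808}{43} \approx -18.791$)
$f{\left(N,T \right)} = -10 - T$ ($f{\left(N,T \right)} = - (T + 10) = - (10 + T) = -10 - T$)
$j \left(f{\left(1,R \right)} + 110\right) = - \frac{808 \left(\left(-10 - -3\right) + 110\right)}{43} = - \frac{808 \left(\left(-10 + 3\right) + 110\right)}{43} = - \frac{808 \left(-7 + 110\right)}{43} = \left(- \frac{808}{43}\right) 103 = - \frac{83224}{43}$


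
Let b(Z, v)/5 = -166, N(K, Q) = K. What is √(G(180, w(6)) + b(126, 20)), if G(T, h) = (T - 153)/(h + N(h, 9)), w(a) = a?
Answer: I*√3311/2 ≈ 28.771*I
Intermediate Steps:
b(Z, v) = -830 (b(Z, v) = 5*(-166) = -830)
G(T, h) = (-153 + T)/(2*h) (G(T, h) = (T - 153)/(h + h) = (-153 + T)/((2*h)) = (-153 + T)*(1/(2*h)) = (-153 + T)/(2*h))
√(G(180, w(6)) + b(126, 20)) = √((½)*(-153 + 180)/6 - 830) = √((½)*(⅙)*27 - 830) = √(9/4 - 830) = √(-3311/4) = I*√3311/2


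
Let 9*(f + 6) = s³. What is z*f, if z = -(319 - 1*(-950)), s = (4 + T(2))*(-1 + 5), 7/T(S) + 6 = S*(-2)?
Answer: -39585186/125 ≈ -3.1668e+5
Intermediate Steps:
T(S) = 7/(-6 - 2*S) (T(S) = 7/(-6 + S*(-2)) = 7/(-6 - 2*S))
s = 66/5 (s = (4 - 7/(6 + 2*2))*(-1 + 5) = (4 - 7/(6 + 4))*4 = (4 - 7/10)*4 = (33/10)*4 = 66/5 ≈ 13.200)
f = 31194/125 (f = -6 + (66/5)³/9 = -6 + (⅑)*(287496/125) = -6 + 31944/125 = 31194/125 ≈ 249.55)
z = -1269 (z = -(319 + 950) = -1*1269 = -1269)
z*f = -1269*31194/125 = -39585186/125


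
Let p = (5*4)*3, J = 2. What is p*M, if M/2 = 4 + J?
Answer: 720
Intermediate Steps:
p = 60 (p = 20*3 = 60)
M = 12 (M = 2*(4 + 2) = 2*6 = 12)
p*M = 60*12 = 720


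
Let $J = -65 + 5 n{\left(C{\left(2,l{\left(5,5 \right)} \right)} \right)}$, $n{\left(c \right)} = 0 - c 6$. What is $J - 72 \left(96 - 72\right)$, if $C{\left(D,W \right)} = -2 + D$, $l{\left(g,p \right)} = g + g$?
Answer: $-1793$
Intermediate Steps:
$l{\left(g,p \right)} = 2 g$
$n{\left(c \right)} = - 6 c$ ($n{\left(c \right)} = 0 - 6 c = - 6 c$)
$J = -65$ ($J = -65 + 5 \left(- 6 \left(-2 + 2\right)\right) = -65 + 5 \left(\left(-6\right) 0\right) = -65 + 5 \cdot 0 = -65 + 0 = -65$)
$J - 72 \left(96 - 72\right) = -65 - 72 \left(96 - 72\right) = -65 - 72 \cdot 24 = -65 - 1728 = -1793$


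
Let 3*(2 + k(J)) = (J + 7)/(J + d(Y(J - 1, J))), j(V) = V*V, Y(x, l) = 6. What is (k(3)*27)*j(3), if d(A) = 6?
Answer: -396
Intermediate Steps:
j(V) = V**2
k(J) = -2 + (7 + J)/(3*(6 + J)) (k(J) = -2 + ((J + 7)/(J + 6))/3 = -2 + ((7 + J)/(6 + J))/3 = -2 + (7 + J)/(3*(6 + J)))
(k(3)*27)*j(3) = (((-29 - 5*3)/(3*(6 + 3)))*27)*3**2 = (((1/3)*(-29 - 15)/9)*27)*9 = (((1/3)*(1/9)*(-44))*27)*9 = -44/27*27*9 = -44*9 = -396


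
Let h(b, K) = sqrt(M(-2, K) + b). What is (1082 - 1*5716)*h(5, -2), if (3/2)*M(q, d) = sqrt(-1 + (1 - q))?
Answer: -4634*sqrt(45 + 6*sqrt(2))/3 ≈ -11297.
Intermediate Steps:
M(q, d) = 2*sqrt(-q)/3 (M(q, d) = 2*sqrt(-1 + (1 - q))/3 = 2*sqrt(-q)/3)
h(b, K) = sqrt(b + 2*sqrt(2)/3) (h(b, K) = sqrt(2*sqrt(-1*(-2))/3 + b) = sqrt(2*sqrt(2)/3 + b) = sqrt(b + 2*sqrt(2)/3))
(1082 - 1*5716)*h(5, -2) = (1082 - 1*5716)*(sqrt(6*sqrt(2) + 9*5)/3) = (1082 - 5716)*(sqrt(6*sqrt(2) + 45)/3) = -4634*sqrt(45 + 6*sqrt(2))/3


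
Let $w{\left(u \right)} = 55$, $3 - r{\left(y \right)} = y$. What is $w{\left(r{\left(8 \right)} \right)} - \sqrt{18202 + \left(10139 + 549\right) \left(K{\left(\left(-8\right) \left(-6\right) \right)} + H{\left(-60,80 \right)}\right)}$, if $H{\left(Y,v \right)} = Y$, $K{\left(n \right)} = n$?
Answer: $55 - 7 i \sqrt{2246} \approx 55.0 - 331.74 i$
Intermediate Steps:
$r{\left(y \right)} = 3 - y$
$w{\left(r{\left(8 \right)} \right)} - \sqrt{18202 + \left(10139 + 549\right) \left(K{\left(\left(-8\right) \left(-6\right) \right)} + H{\left(-60,80 \right)}\right)} = 55 - \sqrt{18202 + \left(10139 + 549\right) \left(\left(-8\right) \left(-6\right) - 60\right)} = 55 - \sqrt{18202 + 10688 \left(48 - 60\right)} = 55 - \sqrt{18202 + 10688 \left(-12\right)} = 55 - \sqrt{18202 - 128256} = 55 - \sqrt{-110054} = 55 - 7 i \sqrt{2246}$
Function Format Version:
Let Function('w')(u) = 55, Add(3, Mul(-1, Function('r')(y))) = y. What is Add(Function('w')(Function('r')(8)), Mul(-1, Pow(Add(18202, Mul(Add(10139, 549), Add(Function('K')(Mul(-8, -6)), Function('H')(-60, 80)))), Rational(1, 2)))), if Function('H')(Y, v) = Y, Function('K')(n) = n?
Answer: Add(55, Mul(-7, I, Pow(2246, Rational(1, 2)))) ≈ Add(55.000, Mul(-331.74, I))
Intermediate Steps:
Function('r')(y) = Add(3, Mul(-1, y))
Add(Function('w')(Function('r')(8)), Mul(-1, Pow(Add(18202, Mul(Add(10139, 549), Add(Function('K')(Mul(-8, -6)), Function('H')(-60, 80)))), Rational(1, 2)))) = Add(55, Mul(-1, Pow(Add(18202, Mul(Add(10139, 549), Add(Mul(-8, -6), -60))), Rational(1, 2)))) = Add(55, Mul(-1, Pow(Add(18202, Mul(10688, Add(48, -60))), Rational(1, 2)))) = Add(55, Mul(-1, Pow(Add(18202, Mul(10688, -12)), Rational(1, 2)))) = Add(55, Mul(-1, Pow(Add(18202, -128256), Rational(1, 2)))) = Add(55, Mul(-1, Pow(-110054, Rational(1, 2)))) = Add(55, Mul(-1, Mul(7, I, Pow(2246, Rational(1, 2))))) = Add(55, Mul(-7, I, Pow(2246, Rational(1, 2))))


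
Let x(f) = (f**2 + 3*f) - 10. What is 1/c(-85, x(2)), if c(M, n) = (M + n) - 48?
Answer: -1/133 ≈ -0.0075188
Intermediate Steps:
x(f) = -10 + f**2 + 3*f
c(M, n) = -48 + M + n
1/c(-85, x(2)) = 1/(-48 - 85 + (-10 + 2**2 + 3*2)) = 1/(-48 - 85 + (-10 + 4 + 6)) = 1/(-48 - 85 + 0) = 1/(-133) = -1/133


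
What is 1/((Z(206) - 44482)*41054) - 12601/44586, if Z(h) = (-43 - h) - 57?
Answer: -11584896663169/40990731023736 ≈ -0.28262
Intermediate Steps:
Z(h) = -100 - h
1/((Z(206) - 44482)*41054) - 12601/44586 = 1/((-100 - 1*206) - 44482*41054) - 12601/44586 = (1/41054)/((-100 - 206) - 44482) - 12601*1/44586 = (1/41054)/(-306 - 44482) - 12601/44586 = (1/41054)/(-44788) - 12601/44586 = -1/44788*1/41054 - 12601/44586 = -1/1838726552 - 12601/44586 = -11584896663169/40990731023736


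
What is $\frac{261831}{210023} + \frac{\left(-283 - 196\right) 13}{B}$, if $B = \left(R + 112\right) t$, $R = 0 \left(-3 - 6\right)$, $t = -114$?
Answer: $\frac{4650871429}{2681573664} \approx 1.7344$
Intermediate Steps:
$R = 0$ ($R = 0 \left(-9\right) = 0$)
$B = -12768$ ($B = \left(0 + 112\right) \left(-114\right) = 112 \left(-114\right) = -12768$)
$\frac{261831}{210023} + \frac{\left(-283 - 196\right) 13}{B} = \frac{261831}{210023} + \frac{\left(-283 - 196\right) 13}{-12768} = 261831 \cdot \frac{1}{210023} + \left(-479\right) 13 \left(- \frac{1}{12768}\right) = \frac{261831}{210023} - - \frac{6227}{12768} = \frac{261831}{210023} + \frac{6227}{12768} = \frac{4650871429}{2681573664}$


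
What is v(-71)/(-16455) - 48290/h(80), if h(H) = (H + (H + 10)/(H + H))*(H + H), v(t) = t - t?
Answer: -4829/1289 ≈ -3.7463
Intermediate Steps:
v(t) = 0
h(H) = 2*H*(H + (10 + H)/(2*H)) (h(H) = (H + (10 + H)/((2*H)))*(2*H) = (H + (10 + H)*(1/(2*H)))*(2*H) = (H + (10 + H)/(2*H))*(2*H) = 2*H*(H + (10 + H)/(2*H)))
v(-71)/(-16455) - 48290/h(80) = 0/(-16455) - 48290/(10 + 80 + 2*80²) = 0*(-1/16455) - 48290/(10 + 80 + 2*6400) = 0 - 48290/(10 + 80 + 12800) = 0 - 48290/12890 = 0 - 48290*1/12890 = 0 - 4829/1289 = -4829/1289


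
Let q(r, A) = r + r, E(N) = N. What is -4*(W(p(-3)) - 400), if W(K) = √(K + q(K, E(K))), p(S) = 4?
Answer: 1600 - 8*√3 ≈ 1586.1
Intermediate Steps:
q(r, A) = 2*r
W(K) = √3*√K (W(K) = √(K + 2*K) = √(3*K) = √3*√K)
-4*(W(p(-3)) - 400) = -4*(√3*√4 - 400) = -4*(√3*2 - 400) = -4*(2*√3 - 400) = -4*(-400 + 2*√3) = 1600 - 8*√3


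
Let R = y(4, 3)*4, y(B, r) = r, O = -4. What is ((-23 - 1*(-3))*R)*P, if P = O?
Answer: 960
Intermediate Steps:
R = 12 (R = 3*4 = 12)
P = -4
((-23 - 1*(-3))*R)*P = ((-23 - 1*(-3))*12)*(-4) = ((-23 + 3)*12)*(-4) = -20*12*(-4) = -240*(-4) = 960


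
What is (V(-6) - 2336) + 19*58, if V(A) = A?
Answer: -1240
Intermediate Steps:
(V(-6) - 2336) + 19*58 = (-6 - 2336) + 19*58 = -2342 + 1102 = -1240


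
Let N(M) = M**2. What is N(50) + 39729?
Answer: 42229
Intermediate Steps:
N(50) + 39729 = 50**2 + 39729 = 2500 + 39729 = 42229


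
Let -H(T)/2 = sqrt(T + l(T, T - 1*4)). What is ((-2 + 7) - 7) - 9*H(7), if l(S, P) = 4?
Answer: -2 + 18*sqrt(11) ≈ 57.699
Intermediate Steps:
H(T) = -2*sqrt(4 + T) (H(T) = -2*sqrt(T + 4) = -2*sqrt(4 + T))
((-2 + 7) - 7) - 9*H(7) = ((-2 + 7) - 7) - (-18)*sqrt(4 + 7) = (5 - 7) - (-18)*sqrt(11) = -2 + 18*sqrt(11)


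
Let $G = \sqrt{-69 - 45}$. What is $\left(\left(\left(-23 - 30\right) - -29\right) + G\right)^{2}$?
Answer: $\left(24 - i \sqrt{114}\right)^{2} \approx 462.0 - 512.5 i$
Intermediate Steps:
$G = i \sqrt{114}$ ($G = \sqrt{-114} = i \sqrt{114} \approx 10.677 i$)
$\left(\left(\left(-23 - 30\right) - -29\right) + G\right)^{2} = \left(\left(\left(-23 - 30\right) - -29\right) + i \sqrt{114}\right)^{2} = \left(\left(-53 + 29\right) + i \sqrt{114}\right)^{2} = \left(-24 + i \sqrt{114}\right)^{2}$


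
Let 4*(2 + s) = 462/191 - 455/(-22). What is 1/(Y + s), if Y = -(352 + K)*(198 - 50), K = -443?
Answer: 16808/226433597 ≈ 7.4229e-5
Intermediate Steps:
s = 63453/16808 (s = -2 + (462/191 - 455/(-22))/4 = -2 + (462*(1/191) - 455*(-1/22))/4 = -2 + (462/191 + 455/22)/4 = -2 + (¼)*(97069/4202) = -2 + 97069/16808 = 63453/16808 ≈ 3.7752)
Y = 13468 (Y = -(352 - 443)*(198 - 50) = -(-91)*148 = -1*(-13468) = 13468)
1/(Y + s) = 1/(13468 + 63453/16808) = 1/(226433597/16808) = 16808/226433597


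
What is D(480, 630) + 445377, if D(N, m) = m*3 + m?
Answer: 447897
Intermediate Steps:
D(N, m) = 4*m (D(N, m) = 3*m + m = 4*m)
D(480, 630) + 445377 = 4*630 + 445377 = 2520 + 445377 = 447897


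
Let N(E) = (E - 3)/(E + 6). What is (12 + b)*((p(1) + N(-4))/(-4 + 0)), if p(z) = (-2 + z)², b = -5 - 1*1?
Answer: 15/4 ≈ 3.7500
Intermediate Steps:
b = -6 (b = -5 - 1 = -6)
N(E) = (-3 + E)/(6 + E)
(12 + b)*((p(1) + N(-4))/(-4 + 0)) = (12 - 6)*(((-2 + 1)² + (-3 - 4)/(6 - 4))/(-4 + 0)) = 6*(((-1)² - 7/2)/(-4)) = 6*((1 + (½)*(-7))*(-¼)) = 6*((1 - 7/2)*(-¼)) = 6*(-5/2*(-¼)) = 6*(5/8) = 15/4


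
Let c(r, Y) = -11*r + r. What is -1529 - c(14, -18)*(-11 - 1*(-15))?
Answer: -969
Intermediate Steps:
c(r, Y) = -10*r
-1529 - c(14, -18)*(-11 - 1*(-15)) = -1529 - (-10*14)*(-11 - 1*(-15)) = -1529 - (-140)*(-11 + 15) = -1529 - (-140)*4 = -1529 - 1*(-560) = -1529 + 560 = -969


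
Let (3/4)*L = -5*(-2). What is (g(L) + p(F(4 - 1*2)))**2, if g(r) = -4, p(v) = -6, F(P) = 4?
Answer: 100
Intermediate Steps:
L = 40/3 (L = 4*(-5*(-2))/3 = (4/3)*10 = 40/3 ≈ 13.333)
(g(L) + p(F(4 - 1*2)))**2 = (-4 - 6)**2 = (-10)**2 = 100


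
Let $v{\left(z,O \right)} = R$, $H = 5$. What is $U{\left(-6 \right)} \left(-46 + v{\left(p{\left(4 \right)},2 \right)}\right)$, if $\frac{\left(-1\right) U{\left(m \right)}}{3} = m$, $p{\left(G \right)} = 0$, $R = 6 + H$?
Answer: $-630$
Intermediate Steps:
$R = 11$ ($R = 6 + 5 = 11$)
$U{\left(m \right)} = - 3 m$
$v{\left(z,O \right)} = 11$
$U{\left(-6 \right)} \left(-46 + v{\left(p{\left(4 \right)},2 \right)}\right) = \left(-3\right) \left(-6\right) \left(-46 + 11\right) = 18 \left(-35\right) = -630$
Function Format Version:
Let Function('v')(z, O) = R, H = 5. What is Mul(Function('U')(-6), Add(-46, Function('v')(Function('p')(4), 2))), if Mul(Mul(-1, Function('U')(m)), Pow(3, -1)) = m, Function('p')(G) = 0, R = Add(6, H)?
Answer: -630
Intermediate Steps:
R = 11 (R = Add(6, 5) = 11)
Function('U')(m) = Mul(-3, m)
Function('v')(z, O) = 11
Mul(Function('U')(-6), Add(-46, Function('v')(Function('p')(4), 2))) = Mul(Mul(-3, -6), Add(-46, 11)) = Mul(18, -35) = -630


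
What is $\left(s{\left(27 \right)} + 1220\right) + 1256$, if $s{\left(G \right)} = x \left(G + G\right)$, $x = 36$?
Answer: $4420$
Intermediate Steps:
$s{\left(G \right)} = 72 G$ ($s{\left(G \right)} = 36 \left(G + G\right) = 36 \cdot 2 G = 72 G$)
$\left(s{\left(27 \right)} + 1220\right) + 1256 = \left(72 \cdot 27 + 1220\right) + 1256 = \left(1944 + 1220\right) + 1256 = 3164 + 1256 = 4420$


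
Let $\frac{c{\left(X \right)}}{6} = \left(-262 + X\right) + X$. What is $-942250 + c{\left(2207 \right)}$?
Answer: $-917338$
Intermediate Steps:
$c{\left(X \right)} = -1572 + 12 X$ ($c{\left(X \right)} = 6 \left(\left(-262 + X\right) + X\right) = 6 \left(-262 + 2 X\right) = -1572 + 12 X$)
$-942250 + c{\left(2207 \right)} = -942250 + \left(-1572 + 12 \cdot 2207\right) = -942250 + \left(-1572 + 26484\right) = -942250 + 24912 = -917338$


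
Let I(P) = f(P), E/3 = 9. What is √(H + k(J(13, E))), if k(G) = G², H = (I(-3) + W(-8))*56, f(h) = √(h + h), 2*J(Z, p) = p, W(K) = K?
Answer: √(-1063 + 224*I*√6)/2 ≈ 4.0813 + 16.805*I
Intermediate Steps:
E = 27 (E = 3*9 = 27)
J(Z, p) = p/2
f(h) = √2*√h (f(h) = √(2*h) = √2*√h)
I(P) = √2*√P
H = -448 + 56*I*√6 (H = (√2*√(-3) - 8)*56 = (√2*(I*√3) - 8)*56 = (I*√6 - 8)*56 = (-8 + I*√6)*56 = -448 + 56*I*√6 ≈ -448.0 + 137.17*I)
√(H + k(J(13, E))) = √((-448 + 56*I*√6) + ((½)*27)²) = √((-448 + 56*I*√6) + (27/2)²) = √((-448 + 56*I*√6) + 729/4) = √(-1063/4 + 56*I*√6)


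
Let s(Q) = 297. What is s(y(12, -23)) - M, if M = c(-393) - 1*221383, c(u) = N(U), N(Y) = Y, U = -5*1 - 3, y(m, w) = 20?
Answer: 221688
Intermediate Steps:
U = -8 (U = -5 - 3 = -8)
c(u) = -8
M = -221391 (M = -8 - 1*221383 = -8 - 221383 = -221391)
s(y(12, -23)) - M = 297 - 1*(-221391) = 297 + 221391 = 221688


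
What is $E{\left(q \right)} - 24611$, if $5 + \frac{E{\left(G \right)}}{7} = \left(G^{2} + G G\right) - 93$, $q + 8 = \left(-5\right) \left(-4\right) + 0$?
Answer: $-23281$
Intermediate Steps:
$q = 12$ ($q = -8 + \left(\left(-5\right) \left(-4\right) + 0\right) = -8 + \left(20 + 0\right) = -8 + 20 = 12$)
$E{\left(G \right)} = -686 + 14 G^{2}$ ($E{\left(G \right)} = -35 + 7 \left(\left(G^{2} + G G\right) - 93\right) = -35 + 7 \left(\left(G^{2} + G^{2}\right) - 93\right) = -35 + 7 \left(2 G^{2} - 93\right) = -35 + 7 \left(-93 + 2 G^{2}\right) = -35 + \left(-651 + 14 G^{2}\right) = -686 + 14 G^{2}$)
$E{\left(q \right)} - 24611 = \left(-686 + 14 \cdot 12^{2}\right) - 24611 = \left(-686 + 14 \cdot 144\right) - 24611 = \left(-686 + 2016\right) - 24611 = 1330 - 24611 = -23281$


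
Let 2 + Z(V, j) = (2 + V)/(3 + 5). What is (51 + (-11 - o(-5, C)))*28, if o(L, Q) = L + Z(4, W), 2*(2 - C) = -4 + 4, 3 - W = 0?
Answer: 1295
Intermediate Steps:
W = 3 (W = 3 - 1*0 = 3 + 0 = 3)
Z(V, j) = -7/4 + V/8 (Z(V, j) = -2 + (2 + V)/(3 + 5) = -2 + (2 + V)/8 = -2 + (2 + V)*(⅛) = -2 + (¼ + V/8) = -7/4 + V/8)
C = 2 (C = 2 - (-4 + 4)/2 = 2 - ½*0 = 2 + 0 = 2)
o(L, Q) = -5/4 + L (o(L, Q) = L + (-7/4 + (⅛)*4) = L + (-7/4 + ½) = L - 5/4 = -5/4 + L)
(51 + (-11 - o(-5, C)))*28 = (51 + (-11 - (-5/4 - 5)))*28 = (51 + (-11 - 1*(-25/4)))*28 = (51 + (-11 + 25/4))*28 = (51 - 19/4)*28 = (185/4)*28 = 1295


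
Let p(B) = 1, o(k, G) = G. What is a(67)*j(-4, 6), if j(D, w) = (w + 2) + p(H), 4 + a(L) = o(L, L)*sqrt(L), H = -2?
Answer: -36 + 603*sqrt(67) ≈ 4899.8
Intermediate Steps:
a(L) = -4 + L**(3/2) (a(L) = -4 + L*sqrt(L) = -4 + L**(3/2))
j(D, w) = 3 + w (j(D, w) = (w + 2) + 1 = (2 + w) + 1 = 3 + w)
a(67)*j(-4, 6) = (-4 + 67**(3/2))*(3 + 6) = (-4 + 67*sqrt(67))*9 = -36 + 603*sqrt(67)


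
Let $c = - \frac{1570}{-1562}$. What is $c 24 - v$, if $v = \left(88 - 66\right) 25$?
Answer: $- \frac{410710}{781} \approx -525.88$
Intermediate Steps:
$c = \frac{785}{781}$ ($c = \left(-1570\right) \left(- \frac{1}{1562}\right) = \frac{785}{781} \approx 1.0051$)
$v = 550$ ($v = 22 \cdot 25 = 550$)
$c 24 - v = \frac{785}{781} \cdot 24 - 550 = \frac{18840}{781} - 550 = - \frac{410710}{781}$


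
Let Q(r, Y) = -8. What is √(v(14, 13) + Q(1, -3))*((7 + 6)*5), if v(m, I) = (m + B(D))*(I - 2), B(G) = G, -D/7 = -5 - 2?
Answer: 65*√685 ≈ 1701.2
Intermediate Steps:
D = 49 (D = -7*(-5 - 2) = -7*(-7) = 49)
v(m, I) = (-2 + I)*(49 + m) (v(m, I) = (m + 49)*(I - 2) = (49 + m)*(-2 + I) = (-2 + I)*(49 + m))
√(v(14, 13) + Q(1, -3))*((7 + 6)*5) = √((-98 - 2*14 + 49*13 + 13*14) - 8)*((7 + 6)*5) = √((-98 - 28 + 637 + 182) - 8)*(13*5) = √(693 - 8)*65 = √685*65 = 65*√685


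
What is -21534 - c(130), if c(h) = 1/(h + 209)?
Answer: -7300027/339 ≈ -21534.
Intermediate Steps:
c(h) = 1/(209 + h)
-21534 - c(130) = -21534 - 1/(209 + 130) = -21534 - 1/339 = -7300027/339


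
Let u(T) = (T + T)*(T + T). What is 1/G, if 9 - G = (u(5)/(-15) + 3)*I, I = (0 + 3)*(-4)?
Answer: -1/35 ≈ -0.028571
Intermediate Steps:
u(T) = 4*T**2 (u(T) = (2*T)*(2*T) = 4*T**2)
I = -12 (I = 3*(-4) = -12)
G = -35 (G = 9 - ((4*5**2)/(-15) + 3)*(-12) = 9 - ((4*25)*(-1/15) + 3)*(-12) = 9 - (100*(-1/15) + 3)*(-12) = 9 - (-20/3 + 3)*(-12) = 9 - (-11)*(-12)/3 = 9 - 1*44 = 9 - 44 = -35)
1/G = 1/(-35) = -1/35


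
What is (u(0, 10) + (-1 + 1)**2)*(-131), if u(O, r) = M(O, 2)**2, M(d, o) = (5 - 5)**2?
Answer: 0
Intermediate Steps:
M(d, o) = 0 (M(d, o) = 0**2 = 0)
u(O, r) = 0 (u(O, r) = 0**2 = 0)
(u(0, 10) + (-1 + 1)**2)*(-131) = (0 + (-1 + 1)**2)*(-131) = (0 + 0**2)*(-131) = (0 + 0)*(-131) = 0*(-131) = 0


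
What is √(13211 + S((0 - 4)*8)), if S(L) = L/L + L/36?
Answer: 10*√1189/3 ≈ 114.94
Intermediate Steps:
S(L) = 1 + L/36 (S(L) = 1 + L*(1/36) = 1 + L/36)
√(13211 + S((0 - 4)*8)) = √(13211 + (1 + ((0 - 4)*8)/36)) = √(13211 + (1 + (-4*8)/36)) = √(13211 + (1 + (1/36)*(-32))) = √(13211 + (1 - 8/9)) = √(13211 + ⅑) = √(118900/9) = 10*√1189/3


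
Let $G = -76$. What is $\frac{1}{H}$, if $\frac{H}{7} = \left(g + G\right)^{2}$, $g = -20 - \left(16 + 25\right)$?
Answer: $\frac{1}{131383} \approx 7.6113 \cdot 10^{-6}$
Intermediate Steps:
$g = -61$ ($g = -20 - 41 = -61$)
$H = 131383$ ($H = 7 \left(-61 - 76\right)^{2} = 7 \left(-137\right)^{2} = 7 \cdot 18769 = 131383$)
$\frac{1}{H} = \frac{1}{131383}$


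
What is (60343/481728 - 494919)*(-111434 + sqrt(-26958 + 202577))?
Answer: 13283839855432013/240864 - 238416279689*sqrt(175619)/481728 ≈ 5.4943e+10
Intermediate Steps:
(60343/481728 - 494919)*(-111434 + sqrt(-26958 + 202577)) = (60343*(1/481728) - 494919)*(-111434 + sqrt(175619)) = (60343/481728 - 494919)*(-111434 + sqrt(175619)) = -238416279689*(-111434 + sqrt(175619))/481728 = 13283839855432013/240864 - 238416279689*sqrt(175619)/481728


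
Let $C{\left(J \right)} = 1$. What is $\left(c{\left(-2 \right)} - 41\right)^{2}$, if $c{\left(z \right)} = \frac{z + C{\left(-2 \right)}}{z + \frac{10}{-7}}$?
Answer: $\frac{954529}{576} \approx 1657.2$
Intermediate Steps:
$c{\left(z \right)} = \frac{1 + z}{- \frac{10}{7} + z}$ ($c{\left(z \right)} = \frac{z + 1}{z + \frac{10}{-7}} = \frac{1 + z}{z + 10 \left(- \frac{1}{7}\right)} = \frac{1 + z}{z - \frac{10}{7}} = \frac{1 + z}{- \frac{10}{7} + z}$)
$\left(c{\left(-2 \right)} - 41\right)^{2} = \left(\frac{7 \left(1 - 2\right)}{-10 + 7 \left(-2\right)} - 41\right)^{2} = \left(7 \frac{1}{-10 - 14} \left(-1\right) - 41\right)^{2} = \left(7 \frac{1}{-24} \left(-1\right) - 41\right)^{2} = \left(7 \left(- \frac{1}{24}\right) \left(-1\right) - 41\right)^{2} = \left(\frac{7}{24} - 41\right)^{2} = \left(- \frac{977}{24}\right)^{2} = \frac{954529}{576}$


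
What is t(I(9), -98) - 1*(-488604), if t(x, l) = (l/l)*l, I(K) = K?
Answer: 488506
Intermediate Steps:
t(x, l) = l (t(x, l) = 1*l = l)
t(I(9), -98) - 1*(-488604) = -98 - 1*(-488604) = -98 + 488604 = 488506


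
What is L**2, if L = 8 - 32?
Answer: 576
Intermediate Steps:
L = -24
L**2 = (-24)**2 = 576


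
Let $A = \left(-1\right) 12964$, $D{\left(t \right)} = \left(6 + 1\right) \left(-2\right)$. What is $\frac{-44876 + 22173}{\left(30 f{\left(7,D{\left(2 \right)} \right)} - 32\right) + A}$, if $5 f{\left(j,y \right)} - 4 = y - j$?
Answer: $\frac{22703}{13098} \approx 1.7333$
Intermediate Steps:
$D{\left(t \right)} = -14$ ($D{\left(t \right)} = 7 \left(-2\right) = -14$)
$A = -12964$
$f{\left(j,y \right)} = \frac{4}{5} - \frac{j}{5} + \frac{y}{5}$ ($f{\left(j,y \right)} = \frac{4}{5} + \frac{y - j}{5} = \frac{4}{5} - \left(- \frac{y}{5} + \frac{j}{5}\right) = \frac{4}{5} - \frac{j}{5} + \frac{y}{5}$)
$\frac{-44876 + 22173}{\left(30 f{\left(7,D{\left(2 \right)} \right)} - 32\right) + A} = \frac{-44876 + 22173}{\left(30 \left(\frac{4}{5} - \frac{7}{5} + \frac{1}{5} \left(-14\right)\right) - 32\right) - 12964} = - \frac{22703}{\left(30 \left(\frac{4}{5} - \frac{7}{5} - \frac{14}{5}\right) - 32\right) - 12964} = - \frac{22703}{\left(30 \left(- \frac{17}{5}\right) - 32\right) - 12964} = - \frac{22703}{\left(-102 - 32\right) - 12964} = - \frac{22703}{-134 - 12964} = - \frac{22703}{-13098} = \left(-22703\right) \left(- \frac{1}{13098}\right) = \frac{22703}{13098}$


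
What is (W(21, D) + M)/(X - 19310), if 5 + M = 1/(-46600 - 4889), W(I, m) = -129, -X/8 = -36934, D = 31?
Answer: -6899527/14219305218 ≈ -0.00048522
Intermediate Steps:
X = 295472 (X = -8*(-36934) = 295472)
M = -257446/51489 (M = -5 + 1/(-46600 - 4889) = -5 + 1/(-51489) = -5 - 1/51489 = -257446/51489 ≈ -5.0000)
(W(21, D) + M)/(X - 19310) = (-129 - 257446/51489)/(295472 - 19310) = -6899527/51489/276162 = -6899527/51489*1/276162 = -6899527/14219305218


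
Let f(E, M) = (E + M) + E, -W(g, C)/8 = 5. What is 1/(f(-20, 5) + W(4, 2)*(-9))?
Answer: 1/325 ≈ 0.0030769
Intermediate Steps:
W(g, C) = -40 (W(g, C) = -8*5 = -40)
f(E, M) = M + 2*E
1/(f(-20, 5) + W(4, 2)*(-9)) = 1/((5 + 2*(-20)) - 40*(-9)) = 1/((5 - 40) + 360) = 1/(-35 + 360) = 1/325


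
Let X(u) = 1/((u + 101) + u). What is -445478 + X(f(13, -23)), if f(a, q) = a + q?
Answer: -36083717/81 ≈ -4.4548e+5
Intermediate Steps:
X(u) = 1/(101 + 2*u) (X(u) = 1/((101 + u) + u) = 1/(101 + 2*u))
-445478 + X(f(13, -23)) = -445478 + 1/(101 + 2*(13 - 23)) = -445478 + 1/(101 + 2*(-10)) = -445478 + 1/(101 - 20) = -445478 + 1/81 = -36083717/81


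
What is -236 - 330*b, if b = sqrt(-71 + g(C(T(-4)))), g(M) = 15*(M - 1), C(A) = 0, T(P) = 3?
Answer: -236 - 330*I*sqrt(86) ≈ -236.0 - 3060.3*I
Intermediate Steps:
g(M) = -15 + 15*M (g(M) = 15*(-1 + M) = -15 + 15*M)
b = I*sqrt(86) (b = sqrt(-71 + (-15 + 15*0)) = sqrt(-71 + (-15 + 0)) = sqrt(-71 - 15) = sqrt(-86) = I*sqrt(86) ≈ 9.2736*I)
-236 - 330*b = -236 - 330*I*sqrt(86)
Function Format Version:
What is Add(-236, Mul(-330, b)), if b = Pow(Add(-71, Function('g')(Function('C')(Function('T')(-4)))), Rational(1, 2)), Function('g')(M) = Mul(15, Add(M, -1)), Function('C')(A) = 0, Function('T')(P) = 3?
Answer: Add(-236, Mul(-330, I, Pow(86, Rational(1, 2)))) ≈ Add(-236.00, Mul(-3060.3, I))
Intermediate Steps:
Function('g')(M) = Add(-15, Mul(15, M)) (Function('g')(M) = Mul(15, Add(-1, M)) = Add(-15, Mul(15, M)))
b = Mul(I, Pow(86, Rational(1, 2))) (b = Pow(Add(-71, Add(-15, Mul(15, 0))), Rational(1, 2)) = Pow(Add(-71, Add(-15, 0)), Rational(1, 2)) = Pow(Add(-71, -15), Rational(1, 2)) = Pow(-86, Rational(1, 2)) = Mul(I, Pow(86, Rational(1, 2))) ≈ Mul(9.2736, I))
Add(-236, Mul(-330, b)) = Add(-236, Mul(-330, Mul(I, Pow(86, Rational(1, 2))))) = Add(-236, Mul(-330, I, Pow(86, Rational(1, 2))))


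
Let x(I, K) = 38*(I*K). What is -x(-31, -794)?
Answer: -935332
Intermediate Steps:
x(I, K) = 38*I*K
-x(-31, -794) = -38*(-31)*(-794) = -1*935332 = -935332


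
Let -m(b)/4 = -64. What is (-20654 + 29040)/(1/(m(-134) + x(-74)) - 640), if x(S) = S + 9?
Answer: -1601726/122239 ≈ -13.103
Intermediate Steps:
x(S) = 9 + S
m(b) = 256 (m(b) = -4*(-64) = 256)
(-20654 + 29040)/(1/(m(-134) + x(-74)) - 640) = (-20654 + 29040)/(1/(256 + (9 - 74)) - 640) = 8386/(1/(256 - 65) - 640) = 8386/(1/191 - 640) = 8386/(-122239/191) = 8386*(-191/122239) = -1601726/122239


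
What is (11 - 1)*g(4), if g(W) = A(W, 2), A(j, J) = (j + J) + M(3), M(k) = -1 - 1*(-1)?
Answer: 60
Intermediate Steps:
M(k) = 0 (M(k) = -1 + 1 = 0)
A(j, J) = J + j (A(j, J) = (j + J) + 0 = (J + j) + 0 = J + j)
g(W) = 2 + W
(11 - 1)*g(4) = (11 - 1)*(2 + 4) = 10*6 = 60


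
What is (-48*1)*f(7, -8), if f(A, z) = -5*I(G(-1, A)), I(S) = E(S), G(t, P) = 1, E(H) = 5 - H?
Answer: 960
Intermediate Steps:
I(S) = 5 - S
f(A, z) = -20 (f(A, z) = -5*(5 - 1*1) = -5*(5 - 1) = -5*4 = -20)
(-48*1)*f(7, -8) = -48*1*(-20) = -48*(-20) = 960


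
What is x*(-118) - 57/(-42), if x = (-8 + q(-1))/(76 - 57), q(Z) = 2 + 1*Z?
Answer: 11925/266 ≈ 44.831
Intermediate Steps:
q(Z) = 2 + Z
x = -7/19 (x = (-8 + (2 - 1))/(76 - 57) = (-8 + 1)/19 = -7*1/19 = -7/19 ≈ -0.36842)
x*(-118) - 57/(-42) = -7/19*(-118) - 57/(-42) = 826/19 - 57*(-1/42) = 826/19 + 19/14 = 11925/266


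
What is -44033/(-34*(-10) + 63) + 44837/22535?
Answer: -974214344/9081605 ≈ -107.27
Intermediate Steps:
-44033/(-34*(-10) + 63) + 44837/22535 = -44033/(340 + 63) + 44837*(1/22535) = -44033/403 + 44837/22535 = -974214344/9081605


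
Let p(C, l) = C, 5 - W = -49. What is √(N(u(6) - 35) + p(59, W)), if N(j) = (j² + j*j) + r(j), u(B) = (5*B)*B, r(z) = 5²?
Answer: √42134 ≈ 205.27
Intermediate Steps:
W = 54 (W = 5 - 1*(-49) = 5 + 49 = 54)
r(z) = 25
u(B) = 5*B²
N(j) = 25 + 2*j² (N(j) = (j² + j*j) + 25 = (j² + j²) + 25 = 2*j² + 25 = 25 + 2*j²)
√(N(u(6) - 35) + p(59, W)) = √((25 + 2*(5*6² - 35)²) + 59) = √((25 + 2*(5*36 - 35)²) + 59) = √((25 + 2*(180 - 35)²) + 59) = √((25 + 2*145²) + 59) = √((25 + 2*21025) + 59) = √((25 + 42050) + 59) = √(42075 + 59) = √42134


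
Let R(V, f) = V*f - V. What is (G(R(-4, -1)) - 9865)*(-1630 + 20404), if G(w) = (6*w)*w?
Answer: -177996294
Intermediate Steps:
R(V, f) = -V + V*f
G(w) = 6*w²
(G(R(-4, -1)) - 9865)*(-1630 + 20404) = (6*(-4*(-1 - 1))² - 9865)*(-1630 + 20404) = (6*(-4*(-2))² - 9865)*18774 = (6*8² - 9865)*18774 = (6*64 - 9865)*18774 = (384 - 9865)*18774 = -9481*18774 = -177996294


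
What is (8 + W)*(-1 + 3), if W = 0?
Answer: 16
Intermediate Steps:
(8 + W)*(-1 + 3) = (8 + 0)*(-1 + 3) = 8*2 = 16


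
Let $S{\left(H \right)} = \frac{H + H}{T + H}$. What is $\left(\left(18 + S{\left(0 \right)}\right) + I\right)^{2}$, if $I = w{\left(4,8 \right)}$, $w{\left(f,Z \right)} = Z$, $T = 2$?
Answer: $676$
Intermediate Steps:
$S{\left(H \right)} = \frac{2 H}{2 + H}$ ($S{\left(H \right)} = \frac{H + H}{2 + H} = \frac{2 H}{2 + H}$)
$I = 8$
$\left(\left(18 + S{\left(0 \right)}\right) + I\right)^{2} = \left(\left(18 + 2 \cdot 0 \frac{1}{2 + 0}\right) + 8\right)^{2} = \left(\left(18 + 2 \cdot 0 \cdot \frac{1}{2}\right) + 8\right)^{2} = \left(\left(18 + 0\right) + 8\right)^{2} = \left(18 + 8\right)^{2} = 26^{2} = 676$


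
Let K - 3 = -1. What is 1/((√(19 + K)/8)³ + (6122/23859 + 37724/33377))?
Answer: 4705071215207086817280/6405278508158850706939 - 974070268281809892864*√21/44836949557111954948573 ≈ 0.63501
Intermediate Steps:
K = 2 (K = 3 - 1 = 2)
1/((√(19 + K)/8)³ + (6122/23859 + 37724/33377)) = 1/((√(19 + 2)/8)³ + (6122/23859 + 37724/33377)) = 1/((√21*(⅛))³ + (6122*(1/23859) + 37724*(1/33377))) = 1/((√21/8)³ + (6122/23859 + 37724/33377)) = 1/(21*√21/512 + 1104390910/796341843) = 1/(1104390910/796341843 + 21*√21/512)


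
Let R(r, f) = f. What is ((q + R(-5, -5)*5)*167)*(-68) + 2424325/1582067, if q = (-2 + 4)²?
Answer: 377287434217/1582067 ≈ 2.3848e+5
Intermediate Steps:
q = 4 (q = 2² = 4)
((q + R(-5, -5)*5)*167)*(-68) + 2424325/1582067 = ((4 - 5*5)*167)*(-68) + 2424325/1582067 = ((4 - 25)*167)*(-68) + 2424325*(1/1582067) = -21*167*(-68) + 2424325/1582067 = -3507*(-68) + 2424325/1582067 = 238476 + 2424325/1582067 = 377287434217/1582067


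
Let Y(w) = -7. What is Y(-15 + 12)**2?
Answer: 49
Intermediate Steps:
Y(-15 + 12)**2 = (-7)**2 = 49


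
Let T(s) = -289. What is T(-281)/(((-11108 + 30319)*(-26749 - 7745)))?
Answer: 289/662664234 ≈ 4.3612e-7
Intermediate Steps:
T(-281)/(((-11108 + 30319)*(-26749 - 7745))) = -289*1/((-26749 - 7745)*(-11108 + 30319)) = -289/(19211*(-34494)) = -289/(-662664234) = -289*(-1/662664234) = 289/662664234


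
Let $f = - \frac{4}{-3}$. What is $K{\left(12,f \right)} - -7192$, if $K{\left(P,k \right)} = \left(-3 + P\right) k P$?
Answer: $7336$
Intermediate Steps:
$f = \frac{4}{3}$ ($f = \left(-4\right) \left(- \frac{1}{3}\right) = \frac{4}{3} \approx 1.3333$)
$K{\left(P,k \right)} = P k \left(-3 + P\right)$ ($K{\left(P,k \right)} = k \left(-3 + P\right) P = P k \left(-3 + P\right)$)
$K{\left(12,f \right)} - -7192 = 12 \cdot \frac{4}{3} \left(-3 + 12\right) - -7192 = 12 \cdot \frac{4}{3} \cdot 9 + 7192 = 144 + 7192 = 7336$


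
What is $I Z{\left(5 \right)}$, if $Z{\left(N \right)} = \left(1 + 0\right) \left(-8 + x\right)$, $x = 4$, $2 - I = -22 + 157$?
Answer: $532$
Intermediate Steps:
$I = -133$ ($I = 2 - \left(-22 + 157\right) = 2 - 135 = -133$)
$Z{\left(N \right)} = -4$ ($Z{\left(N \right)} = \left(1 + 0\right) \left(-8 + 4\right) = 1 \left(-4\right) = -4$)
$I Z{\left(5 \right)} = \left(-133\right) \left(-4\right) = 532$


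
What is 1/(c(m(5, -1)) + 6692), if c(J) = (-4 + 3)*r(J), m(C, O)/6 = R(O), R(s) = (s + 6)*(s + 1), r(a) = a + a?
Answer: 1/6692 ≈ 0.00014943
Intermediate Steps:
r(a) = 2*a
R(s) = (1 + s)*(6 + s) (R(s) = (6 + s)*(1 + s) = (1 + s)*(6 + s))
m(C, O) = 36 + 6*O² + 42*O (m(C, O) = 6*(6 + O² + 7*O) = 36 + 6*O² + 42*O)
c(J) = -2*J (c(J) = (-4 + 3)*(2*J) = -2*J)
1/(c(m(5, -1)) + 6692) = 1/(-2*(36 + 6*(-1)² + 42*(-1)) + 6692) = 1/(-2*(36 + 6*1 - 42) + 6692) = 1/(-2*(36 + 6 - 42) + 6692) = 1/(-2*0 + 6692) = 1/(0 + 6692) = 1/6692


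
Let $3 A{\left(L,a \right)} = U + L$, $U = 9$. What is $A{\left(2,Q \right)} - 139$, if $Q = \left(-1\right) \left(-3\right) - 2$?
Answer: $- \frac{406}{3} \approx -135.33$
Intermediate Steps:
$Q = 1$ ($Q = 3 - 2 = 1$)
$A{\left(L,a \right)} = 3 + \frac{L}{3}$ ($A{\left(L,a \right)} = \frac{9 + L}{3} = 3 + \frac{L}{3}$)
$A{\left(2,Q \right)} - 139 = \left(3 + \frac{1}{3} \cdot 2\right) - 139 = \left(3 + \frac{2}{3}\right) - 139 = \frac{11}{3} - 139 = - \frac{406}{3}$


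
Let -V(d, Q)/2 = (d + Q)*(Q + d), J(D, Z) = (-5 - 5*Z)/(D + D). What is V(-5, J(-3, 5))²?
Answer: 0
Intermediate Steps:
J(D, Z) = (-5 - 5*Z)/(2*D) (J(D, Z) = (-5 - 5*Z)/((2*D)) = (-5 - 5*Z)*(1/(2*D)) = (-5 - 5*Z)/(2*D))
V(d, Q) = -2*(Q + d)² (V(d, Q) = -2*(d + Q)*(Q + d) = -2*(Q + d)*(Q + d) = -2*(Q + d)²)
V(-5, J(-3, 5))² = (-2*((5/2)*(-1 - 1*5)/(-3) - 5)²)² = (-2*((5/2)*(-⅓)*(-1 - 5) - 5)²)² = (-2*((5/2)*(-⅓)*(-6) - 5)²)² = (-2*(5 - 5)²)² = (-2*0²)² = (-2*0)² = 0² = 0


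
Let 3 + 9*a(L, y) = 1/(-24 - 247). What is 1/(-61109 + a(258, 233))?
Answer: -2439/149045665 ≈ -1.6364e-5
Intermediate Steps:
a(L, y) = -814/2439 (a(L, y) = -⅓ + 1/(9*(-24 - 247)) = -⅓ + (⅑)/(-271) = -⅓ + (⅑)*(-1/271) = -⅓ - 1/2439 = -814/2439)
1/(-61109 + a(258, 233)) = 1/(-61109 - 814/2439) = 1/(-149045665/2439) = -2439/149045665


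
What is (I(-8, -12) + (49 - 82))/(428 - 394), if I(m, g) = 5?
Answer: -14/17 ≈ -0.82353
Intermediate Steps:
(I(-8, -12) + (49 - 82))/(428 - 394) = (5 + (49 - 82))/(428 - 394) = (5 - 33)/34 = -28*1/34 = -14/17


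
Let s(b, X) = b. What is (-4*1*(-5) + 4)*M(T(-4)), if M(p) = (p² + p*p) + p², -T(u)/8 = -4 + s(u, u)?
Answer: 294912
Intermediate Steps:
T(u) = 32 - 8*u (T(u) = -8*(-4 + u) = 32 - 8*u)
M(p) = 3*p² (M(p) = (p² + p²) + p² = 2*p² + p² = 3*p²)
(-4*1*(-5) + 4)*M(T(-4)) = (-4*1*(-5) + 4)*(3*(32 - 8*(-4))²) = (-4*(-5) + 4)*(3*(32 + 32)²) = (20 + 4)*(3*64²) = 24*(3*4096) = 24*12288 = 294912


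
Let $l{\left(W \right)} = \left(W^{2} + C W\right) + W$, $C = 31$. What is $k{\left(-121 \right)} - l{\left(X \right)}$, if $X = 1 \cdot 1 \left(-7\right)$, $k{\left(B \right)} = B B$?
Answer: $14816$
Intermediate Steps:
$k{\left(B \right)} = B^{2}$
$X = -7$ ($X = 1 \left(-7\right) = -7$)
$l{\left(W \right)} = W^{2} + 32 W$ ($l{\left(W \right)} = \left(W^{2} + 31 W\right) + W = W^{2} + 32 W$)
$k{\left(-121 \right)} - l{\left(X \right)} = \left(-121\right)^{2} - - 7 \left(32 - 7\right) = 14641 - \left(-7\right) 25 = 14641 - -175 = 14641 + 175 = 14816$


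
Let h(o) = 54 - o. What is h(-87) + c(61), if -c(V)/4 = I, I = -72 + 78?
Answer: 117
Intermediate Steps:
I = 6
c(V) = -24 (c(V) = -4*6 = -24)
h(-87) + c(61) = (54 - 1*(-87)) - 24 = (54 + 87) - 24 = 141 - 24 = 117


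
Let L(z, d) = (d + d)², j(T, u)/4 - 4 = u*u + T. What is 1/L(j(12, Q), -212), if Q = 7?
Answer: 1/179776 ≈ 5.5625e-6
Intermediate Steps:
j(T, u) = 16 + 4*T + 4*u² (j(T, u) = 16 + 4*(u*u + T) = 16 + 4*(u² + T) = 16 + 4*(T + u²) = 16 + (4*T + 4*u²) = 16 + 4*T + 4*u²)
L(z, d) = 4*d² (L(z, d) = (2*d)² = 4*d²)
1/L(j(12, Q), -212) = 1/(4*(-212)²) = 1/(4*44944) = 1/179776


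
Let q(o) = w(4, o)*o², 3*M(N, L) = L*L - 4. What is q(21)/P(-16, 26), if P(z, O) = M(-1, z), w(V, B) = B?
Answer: 441/4 ≈ 110.25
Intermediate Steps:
M(N, L) = -4/3 + L²/3 (M(N, L) = (L*L - 4)/3 = (L² - 4)/3 = (-4 + L²)/3 = -4/3 + L²/3)
P(z, O) = -4/3 + z²/3
q(o) = o³ (q(o) = o*o² = o³)
q(21)/P(-16, 26) = 21³/(-4/3 + (⅓)*(-16)²) = 9261/(-4/3 + (⅓)*256) = 9261/(-4/3 + 256/3) = 9261/84 = 9261*(1/84) = 441/4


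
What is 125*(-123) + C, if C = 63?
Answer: -15312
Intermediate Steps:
125*(-123) + C = 125*(-123) + 63 = -15375 + 63 = -15312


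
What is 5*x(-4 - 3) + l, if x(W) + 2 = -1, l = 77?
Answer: 62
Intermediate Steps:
x(W) = -3 (x(W) = -2 - 1 = -3)
5*x(-4 - 3) + l = 5*(-3) + 77 = -15 + 77 = 62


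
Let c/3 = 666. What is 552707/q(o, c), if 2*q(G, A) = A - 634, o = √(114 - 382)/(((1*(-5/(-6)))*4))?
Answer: 552707/682 ≈ 810.42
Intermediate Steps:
c = 1998 (c = 3*666 = 1998)
o = 3*I*√67/5 (o = √(-268)/(((1*(-5*(-⅙)))*4)) = (2*I*√67)/(((1*(⅚))*4)) = (2*I*√67)/(((⅚)*4)) = (2*I*√67)/(10/3) = (2*I*√67)*(3/10) = 3*I*√67/5 ≈ 4.9112*I)
q(G, A) = -317 + A/2 (q(G, A) = (A - 634)/2 = (-634 + A)/2 = -317 + A/2)
552707/q(o, c) = 552707/(-317 + (½)*1998) = 552707/(-317 + 999) = 552707/682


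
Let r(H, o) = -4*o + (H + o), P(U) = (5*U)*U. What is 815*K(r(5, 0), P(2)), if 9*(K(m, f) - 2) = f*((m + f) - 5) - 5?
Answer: 336595/9 ≈ 37399.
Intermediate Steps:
P(U) = 5*U²
r(H, o) = H - 3*o
K(m, f) = 13/9 + f*(-5 + f + m)/9 (K(m, f) = 2 + (f*((m + f) - 5) - 5)/9 = 2 + (f*((f + m) - 5) - 5)/9 = 2 + (f*(-5 + f + m) - 5)/9 = 2 + (-5 + f*(-5 + f + m))/9 = 2 + (-5/9 + f*(-5 + f + m)/9) = 13/9 + f*(-5 + f + m)/9)
815*K(r(5, 0), P(2)) = 815*(13/9 - 25*2²/9 + (5*2²)²/9 + (5*2²)*(5 - 3*0)/9) = 815*(13/9 - 25*4/9 + (5*4)²/9 + (5*4)*(5 + 0)/9) = 815*(13/9 - 5/9*20 + (⅑)*20² + (⅑)*20*5) = 815*(13/9 - 100/9 + (⅑)*400 + 100/9) = 815*(13/9 - 100/9 + 400/9 + 100/9) = 815*(413/9) = 336595/9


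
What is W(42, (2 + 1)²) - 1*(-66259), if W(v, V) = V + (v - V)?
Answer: 66301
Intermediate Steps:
W(v, V) = v
W(42, (2 + 1)²) - 1*(-66259) = 42 - 1*(-66259) = 42 + 66259 = 66301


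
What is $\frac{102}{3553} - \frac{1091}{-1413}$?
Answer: $\frac{236497}{295317} \approx 0.80082$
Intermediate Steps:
$\frac{102}{3553} - \frac{1091}{-1413} = 102 \cdot \frac{1}{3553} - - \frac{1091}{1413} = \frac{6}{209} + \frac{1091}{1413} = \frac{236497}{295317}$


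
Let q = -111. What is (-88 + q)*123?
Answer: -24477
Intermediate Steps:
(-88 + q)*123 = (-88 - 111)*123 = -199*123 = -24477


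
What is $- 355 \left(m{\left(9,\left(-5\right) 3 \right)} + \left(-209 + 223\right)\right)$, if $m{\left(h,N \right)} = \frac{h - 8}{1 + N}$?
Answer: $- \frac{69225}{14} \approx -4944.6$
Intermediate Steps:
$m{\left(h,N \right)} = \frac{-8 + h}{1 + N}$
$- 355 \left(m{\left(9,\left(-5\right) 3 \right)} + \left(-209 + 223\right)\right) = - 355 \left(\frac{-8 + 9}{1 - 15} + \left(-209 + 223\right)\right) = - 355 \left(\frac{1}{1 - 15} \cdot 1 + 14\right) = - 355 \left(\frac{1}{-14} \cdot 1 + 14\right) = - 355 \left(\left(- \frac{1}{14}\right) 1 + 14\right) = - 355 \left(- \frac{1}{14} + 14\right) = \left(-355\right) \frac{195}{14} = - \frac{69225}{14}$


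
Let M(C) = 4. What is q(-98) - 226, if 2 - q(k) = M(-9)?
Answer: -228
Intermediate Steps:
q(k) = -2 (q(k) = 2 - 1*4 = 2 - 4 = -2)
q(-98) - 226 = -2 - 226 = -228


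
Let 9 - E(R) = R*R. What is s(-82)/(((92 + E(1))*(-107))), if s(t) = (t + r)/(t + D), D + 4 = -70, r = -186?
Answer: -67/417300 ≈ -0.00016056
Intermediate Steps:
D = -74 (D = -4 - 70 = -74)
E(R) = 9 - R² (E(R) = 9 - R*R = 9 - R²)
s(t) = (-186 + t)/(-74 + t) (s(t) = (t - 186)/(t - 74) = (-186 + t)/(-74 + t))
s(-82)/(((92 + E(1))*(-107))) = ((-186 - 82)/(-74 - 82))/(((92 + (9 - 1*1²))*(-107))) = (-268/(-156))/(((92 + (9 - 1*1))*(-107))) = (-1/156*(-268))/(((92 + (9 - 1))*(-107))) = 67/(39*(((92 + 8)*(-107)))) = 67/(39*((100*(-107)))) = (67/39)/(-10700) = (67/39)*(-1/10700) = -67/417300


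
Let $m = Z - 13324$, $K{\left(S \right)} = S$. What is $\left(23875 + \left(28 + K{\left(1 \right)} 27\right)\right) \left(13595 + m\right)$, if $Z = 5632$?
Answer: $141258790$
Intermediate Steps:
$m = -7692$ ($m = 5632 - 13324 = -7692$)
$\left(23875 + \left(28 + K{\left(1 \right)} 27\right)\right) \left(13595 + m\right) = \left(23875 + \left(28 + 1 \cdot 27\right)\right) \left(13595 - 7692\right) = \left(23875 + \left(28 + 27\right)\right) 5903 = \left(23875 + 55\right) 5903 = 23930 \cdot 5903 = 141258790$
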